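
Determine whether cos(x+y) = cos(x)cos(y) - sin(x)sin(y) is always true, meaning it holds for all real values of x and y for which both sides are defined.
Claim: cos(x+y) = cos(x)cos(y) - sin(x)sin(y).
Reasoning: By Euler's formula e^(i(x+y)) = e^(ix)·e^(iy) = (cos x + i·sin x)(cos y + i·sin y). The real part of the left side is cos(x+y); the real part of the product is cos(x)cos(y) - sin(x)sin(y) (since i·i = -1).
So the two sides agree for all real values of x and y for which both sides are defined.

Conclusion: Yes, this is an identity.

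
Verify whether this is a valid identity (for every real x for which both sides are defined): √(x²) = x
Claim: √(x²) = x.
Test a specific point where both sides are defined: x = -1.
LHS = √(x²) ≈ 1.0000
RHS = x ≈ -1.0000
Since 1.0000 ≠ -1.0000, the equation fails at this point, so it cannot hold for every real x for which both sides are defined.
√(x²) = |x|, which differs from x whenever x < 0 (both sides are defined for every real x).

Conclusion: No, this is NOT an identity.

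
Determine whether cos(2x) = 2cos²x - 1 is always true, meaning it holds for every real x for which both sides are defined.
Claim: cos(2x) = 2cos²x - 1.
Reasoning: cos(2x) = cos²x - sin²x. Replace sin²x by 1 - cos²x: cos²x - (1 - cos²x) = 2cos²x - 1.
So the two sides agree for every real x for which both sides are defined.

Conclusion: Yes, this is an identity.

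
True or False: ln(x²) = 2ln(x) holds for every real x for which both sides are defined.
Claim: ln(x²) = 2ln(x).
Reasoning: The right side requires x > 0. For x > 0, x² = (e^(ln x))² = e^(2ln x), so ln(x²) = 2ln(x). (For x < 0 the right side is undefined, so those values are outside the claim.)
So the two sides agree for every real x for which both sides are defined.

Conclusion: True.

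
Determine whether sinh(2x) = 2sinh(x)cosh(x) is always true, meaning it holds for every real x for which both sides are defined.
Claim: sinh(2x) = 2sinh(x)cosh(x).
Reasoning: 2sinh(x)cosh(x) = 2 · (e^x - e^-x)/2 · (e^x + e^-x)/2 = (e^(2x) - e^(-2x))/2 = sinh(2x).
So the two sides agree for every real x for which both sides are defined.

Conclusion: Yes, this is an identity.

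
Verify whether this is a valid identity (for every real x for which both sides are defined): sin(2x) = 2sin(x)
Claim: sin(2x) = 2sin(x).
Test a specific point where both sides are defined: x = -π/3.
LHS = sin(2x) ≈ -0.8660
RHS = 2sin(x) ≈ -1.7321
Since -0.8660 ≠ -1.7321, the equation fails at this point, so it cannot hold for every real x for which both sides are defined.
The correct double-angle formula is sin(2x) = 2sin(x)cos(x).

Conclusion: No, this is NOT an identity.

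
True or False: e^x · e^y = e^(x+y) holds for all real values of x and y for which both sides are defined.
Claim: e^x · e^y = e^(x+y).
Reasoning: This is the law of exponents for a common base: multiplying powers adds exponents. E.g. from the series, (Σ x^j/j!)(Σ y^k/k!) = Σ_m (Σ_{j+k=m} x^j y^k/(j!k!)) = Σ_m (x+y)^m/m! by the binomial theorem.
So the two sides agree for all real values of x and y for which both sides are defined.

Conclusion: True.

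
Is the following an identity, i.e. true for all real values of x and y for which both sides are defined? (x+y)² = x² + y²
Claim: (x+y)² = x² + y².
Test a specific point where both sides are defined: x = -3, y = -1.
LHS = (x+y)² ≈ 16.0000
RHS = x² + y² ≈ 10.0000
Since 16.0000 ≠ 10.0000, the equation fails at this point, so it cannot hold for all real values of x and y for which both sides are defined.
The correct expansion is (x+y)² = x² + 2xy + y²; the cross term 2xy is missing.

Conclusion: No, this is NOT an identity.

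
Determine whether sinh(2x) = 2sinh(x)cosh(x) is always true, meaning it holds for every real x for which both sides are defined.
Yes, this is an identity.

Claim: sinh(2x) = 2sinh(x)cosh(x).
Reasoning: 2sinh(x)cosh(x) = 2 · (e^x - e^-x)/2 · (e^x + e^-x)/2 = (e^(2x) - e^(-2x))/2 = sinh(2x).
So the two sides agree for every real x for which both sides are defined.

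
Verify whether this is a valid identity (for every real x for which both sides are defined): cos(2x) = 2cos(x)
Claim: cos(2x) = 2cos(x).
Test a specific point where both sides are defined: x = -π/3.
LHS = cos(2x) ≈ -0.5000
RHS = 2cos(x) ≈ 1.0000
Since -0.5000 ≠ 1.0000, the equation fails at this point, so it cannot hold for every real x for which both sides are defined.
The correct double-angle formula is cos(2x) = cos²x - sin²x.

Conclusion: No, this is NOT an identity.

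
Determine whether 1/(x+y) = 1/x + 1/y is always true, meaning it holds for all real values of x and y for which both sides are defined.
Claim: 1/(x+y) = 1/x + 1/y.
Test a specific point where both sides are defined: x = 1/2, y = -2.
LHS = 1/(x+y) ≈ -0.6667
RHS = 1/x + 1/y ≈ 1.5000
Since -0.6667 ≠ 1.5000, the equation fails at this point, so it cannot hold for all real values of x and y for which both sides are defined.
1/x + 1/y = (x+y)/(xy), which is not 1/(x+y).

Conclusion: No, this is NOT an identity.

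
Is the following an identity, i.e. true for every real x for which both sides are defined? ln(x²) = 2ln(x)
Yes, this is an identity.

Claim: ln(x²) = 2ln(x).
Reasoning: The right side requires x > 0. For x > 0, x² = (e^(ln x))² = e^(2ln x), so ln(x²) = 2ln(x). (For x < 0 the right side is undefined, so those values are outside the claim.)
So the two sides agree for every real x for which both sides are defined.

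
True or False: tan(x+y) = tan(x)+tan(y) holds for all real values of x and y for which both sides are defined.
Claim: tan(x+y) = tan(x)+tan(y).
Test a specific point where both sides are defined: x = -π/6, y = -π/4.
LHS = tan(x+y) ≈ -3.7321
RHS = tan(x)+tan(y) ≈ -1.5774
Since -3.7321 ≠ -1.5774, the equation fails at this point, so it cannot hold for all real values of x and y for which both sides are defined.
The correct formula is tan(x+y) = (tan(x) + tan(y))/(1 - tan(x)tan(y)).

Conclusion: False.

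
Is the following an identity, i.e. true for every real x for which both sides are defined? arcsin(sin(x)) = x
Claim: arcsin(sin(x)) = x.
Test a specific point where both sides are defined: x = 3π/4.
LHS = arcsin(sin(x)) ≈ 0.7854
RHS = x ≈ 2.3562
Since 0.7854 ≠ 2.3562, the equation fails at this point, so it cannot hold for every real x for which both sides are defined.
arcsin only returns values in [-π/2, π/2], so arcsin(sin(x)) = x holds only for x in that interval, not for all real x.

Conclusion: No, this is NOT an identity.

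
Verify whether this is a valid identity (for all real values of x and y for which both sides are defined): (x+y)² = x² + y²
No, this is NOT an identity.

Claim: (x+y)² = x² + y².
Test a specific point where both sides are defined: x = -3, y = -1.
LHS = (x+y)² ≈ 16.0000
RHS = x² + y² ≈ 10.0000
Since 16.0000 ≠ 10.0000, the equation fails at this point, so it cannot hold for all real values of x and y for which both sides are defined.
The correct expansion is (x+y)² = x² + 2xy + y²; the cross term 2xy is missing.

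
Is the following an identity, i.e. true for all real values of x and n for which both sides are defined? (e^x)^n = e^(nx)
Claim: (e^x)^n = e^(nx).
Reasoning: e^x is a positive real number, and for a positive base B and real exponent n, B^n = e^(n·ln B). With B = e^x, ln B = x, so (e^x)^n = e^(n·x).
So the two sides agree for all real values of x and n for which both sides are defined.

Conclusion: Yes, this is an identity.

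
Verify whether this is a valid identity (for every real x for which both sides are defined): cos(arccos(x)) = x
Claim: cos(arccos(x)) = x.
Reasoning: For -1 ≤ x ≤ 1 (where arccos is defined), arccos(x) is by definition an angle whose cosine equals x. Taking the cosine of that angle returns x. (Note the other order, arccos(cos x) = x, is NOT an identity.)
So the two sides agree for every real x for which both sides are defined.

Conclusion: Yes, this is an identity.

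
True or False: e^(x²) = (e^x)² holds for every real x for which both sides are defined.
False.

Claim: e^(x²) = (e^x)².
Test a specific point where both sides are defined: x = -2.
LHS = e^(x²) ≈ 54.5982
RHS = (e^x)² ≈ 0.0183
Since 54.5982 ≠ 0.0183, the equation fails at this point, so it cannot hold for every real x for which both sides are defined.
(e^x)² = e^(2x), and 2x ≠ x² in general.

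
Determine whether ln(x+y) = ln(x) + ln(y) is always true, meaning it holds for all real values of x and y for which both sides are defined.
Claim: ln(x+y) = ln(x) + ln(y).
Test a specific point where both sides are defined: x = 1, y = 4.
LHS = ln(x+y) ≈ 1.6094
RHS = ln(x) + ln(y) ≈ 1.3863
Since 1.6094 ≠ 1.3863, the equation fails at this point, so it cannot hold for all real values of x and y for which both sides are defined.
ln(x) + ln(y) = ln(xy), not ln(x+y).

Conclusion: No, this is NOT an identity.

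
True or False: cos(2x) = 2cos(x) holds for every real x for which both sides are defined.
False.

Claim: cos(2x) = 2cos(x).
Test a specific point where both sides are defined: x = -π/6.
LHS = cos(2x) ≈ 0.5000
RHS = 2cos(x) ≈ 1.7321
Since 0.5000 ≠ 1.7321, the equation fails at this point, so it cannot hold for every real x for which both sides are defined.
The correct double-angle formula is cos(2x) = cos²x - sin²x.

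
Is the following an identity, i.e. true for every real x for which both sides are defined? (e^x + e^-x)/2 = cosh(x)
Yes, this is an identity.

Claim: (e^x + e^-x)/2 = cosh(x).
Reasoning: This is exactly the definition of the hyperbolic cosine: cosh(x) := (e^x + e^-x)/2.
So the two sides agree for every real x for which both sides are defined.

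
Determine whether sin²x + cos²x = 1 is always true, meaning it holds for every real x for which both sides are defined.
Yes, this is an identity.

Claim: sin²x + cos²x = 1.
Reasoning: The point (cos x, sin x) lies on the unit circle X² + Y² = 1, so cos²x + sin²x = 1 for every real x.
So the two sides agree for every real x for which both sides are defined.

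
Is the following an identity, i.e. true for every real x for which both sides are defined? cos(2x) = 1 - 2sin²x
Yes, this is an identity.

Claim: cos(2x) = 1 - 2sin²x.
Reasoning: cos(2x) = cos²x - sin²x. Replace cos²x by 1 - sin²x: (1 - sin²x) - sin²x = 1 - 2sin²x.
So the two sides agree for every real x for which both sides are defined.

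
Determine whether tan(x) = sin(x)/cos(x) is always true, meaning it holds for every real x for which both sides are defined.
Yes, this is an identity.

Claim: tan(x) = sin(x)/cos(x).
Reasoning: For an angle x whose terminal point on the unit circle is (cos x, sin x), tan(x) is defined as the ratio (second coordinate)/(first coordinate) = sin(x)/cos(x), wherever cos(x) ≠ 0.
So the two sides agree for every real x for which both sides are defined.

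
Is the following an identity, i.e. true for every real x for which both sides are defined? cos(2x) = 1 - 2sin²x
Claim: cos(2x) = 1 - 2sin²x.
Reasoning: cos(2x) = cos²x - sin²x. Replace cos²x by 1 - sin²x: (1 - sin²x) - sin²x = 1 - 2sin²x.
So the two sides agree for every real x for which both sides are defined.

Conclusion: Yes, this is an identity.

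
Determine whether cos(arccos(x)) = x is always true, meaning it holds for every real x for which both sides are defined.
Claim: cos(arccos(x)) = x.
Reasoning: For -1 ≤ x ≤ 1 (where arccos is defined), arccos(x) is by definition an angle whose cosine equals x. Taking the cosine of that angle returns x. (Note the other order, arccos(cos x) = x, is NOT an identity.)
So the two sides agree for every real x for which both sides are defined.

Conclusion: Yes, this is an identity.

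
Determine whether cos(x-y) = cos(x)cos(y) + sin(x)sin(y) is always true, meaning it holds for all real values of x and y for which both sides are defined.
Yes, this is an identity.

Claim: cos(x-y) = cos(x)cos(y) + sin(x)sin(y).
Reasoning: Replace y by -y in cos(x+y) = cos(x)cos(y) - sin(x)sin(y) and use cos(-y) = cos(y), sin(-y) = -sin(y): cos(x-y) = cos(x)cos(y) + sin(x)sin(y).
So the two sides agree for all real values of x and y for which both sides are defined.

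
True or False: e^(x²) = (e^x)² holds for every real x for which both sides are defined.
False.

Claim: e^(x²) = (e^x)².
Test a specific point where both sides are defined: x = 3.
LHS = e^(x²) ≈ 8103.0839
RHS = (e^x)² ≈ 403.4288
Since 8103.0839 ≠ 403.4288, the equation fails at this point, so it cannot hold for every real x for which both sides are defined.
(e^x)² = e^(2x), and 2x ≠ x² in general.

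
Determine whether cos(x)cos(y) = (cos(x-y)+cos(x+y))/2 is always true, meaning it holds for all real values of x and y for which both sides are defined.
Yes, this is an identity.

Claim: cos(x)cos(y) = (cos(x-y)+cos(x+y))/2.
Reasoning: cos(x-y) = cos(x)cos(y) + sin(x)sin(y) and cos(x+y) = cos(x)cos(y) - sin(x)sin(y). Adding, cos(x-y) + cos(x+y) = 2cos(x)cos(y); divide by 2.
So the two sides agree for all real values of x and y for which both sides are defined.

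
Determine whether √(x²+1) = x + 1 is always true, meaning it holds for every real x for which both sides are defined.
Claim: √(x²+1) = x + 1.
Test a specific point where both sides are defined: x = 1.
LHS = √(x²+1) ≈ 1.4142
RHS = x + 1 ≈ 2.0000
Since 1.4142 ≠ 2.0000, the equation fails at this point, so it cannot hold for every real x for which both sides are defined.
(x+1)² = x² + 2x + 1 ≠ x² + 1 unless x = 0.

Conclusion: No, this is NOT an identity.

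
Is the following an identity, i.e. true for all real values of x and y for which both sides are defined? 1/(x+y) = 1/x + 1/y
Claim: 1/(x+y) = 1/x + 1/y.
Test a specific point where both sides are defined: x = 1/2, y = 3.
LHS = 1/(x+y) ≈ 0.2857
RHS = 1/x + 1/y ≈ 2.3333
Since 0.2857 ≠ 2.3333, the equation fails at this point, so it cannot hold for all real values of x and y for which both sides are defined.
1/x + 1/y = (x+y)/(xy), which is not 1/(x+y).

Conclusion: No, this is NOT an identity.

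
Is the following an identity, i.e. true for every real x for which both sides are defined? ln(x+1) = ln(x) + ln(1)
Claim: ln(x+1) = ln(x) + ln(1).
Test a specific point where both sides are defined: x = 2.
LHS = ln(x+1) ≈ 1.0986
RHS = ln(x) + ln(1) ≈ 0.6931
Since 1.0986 ≠ 0.6931, the equation fails at this point, so it cannot hold for every real x for which both sides are defined.
ln(1) = 0, so the right side is just ln(x), which differs from ln(x+1).

Conclusion: No, this is NOT an identity.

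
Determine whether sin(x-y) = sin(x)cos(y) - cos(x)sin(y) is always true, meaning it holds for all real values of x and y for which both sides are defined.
Claim: sin(x-y) = sin(x)cos(y) - cos(x)sin(y).
Reasoning: Replace y by -y in sin(x+y) = sin(x)cos(y) + cos(x)sin(y) and use cos(-y) = cos(y), sin(-y) = -sin(y): sin(x-y) = sin(x)cos(y) - cos(x)sin(y).
So the two sides agree for all real values of x and y for which both sides are defined.

Conclusion: Yes, this is an identity.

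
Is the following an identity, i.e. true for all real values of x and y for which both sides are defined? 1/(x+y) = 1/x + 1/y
No, this is NOT an identity.

Claim: 1/(x+y) = 1/x + 1/y.
Test a specific point where both sides are defined: x = 1, y = -3.
LHS = 1/(x+y) ≈ -0.5000
RHS = 1/x + 1/y ≈ 0.6667
Since -0.5000 ≠ 0.6667, the equation fails at this point, so it cannot hold for all real values of x and y for which both sides are defined.
1/x + 1/y = (x+y)/(xy), which is not 1/(x+y).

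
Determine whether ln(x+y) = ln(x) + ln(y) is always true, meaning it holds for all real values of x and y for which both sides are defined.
Claim: ln(x+y) = ln(x) + ln(y).
Test a specific point where both sides are defined: x = 4, y = 3.
LHS = ln(x+y) ≈ 1.9459
RHS = ln(x) + ln(y) ≈ 2.4849
Since 1.9459 ≠ 2.4849, the equation fails at this point, so it cannot hold for all real values of x and y for which both sides are defined.
ln(x) + ln(y) = ln(xy), not ln(x+y).

Conclusion: No, this is NOT an identity.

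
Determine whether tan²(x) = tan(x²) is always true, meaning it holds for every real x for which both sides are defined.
Claim: tan²(x) = tan(x²).
Test a specific point where both sides are defined: x = 2π/3.
LHS = tan²(x) ≈ 3.0000
RHS = tan(x²) ≈ 2.9590
Since 3.0000 ≠ 2.9590, the equation fails at this point, so it cannot hold for every real x for which both sides are defined.
tan²(x) means (tan x)², squaring the output; tan(x²) squares the input. These are different functions.

Conclusion: No, this is NOT an identity.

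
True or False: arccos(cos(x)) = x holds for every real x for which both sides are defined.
False.

Claim: arccos(cos(x)) = x.
Test a specific point where both sides are defined: x = -π/6.
LHS = arccos(cos(x)) ≈ 0.5236
RHS = x ≈ -0.5236
Since 0.5236 ≠ -0.5236, the equation fails at this point, so it cannot hold for every real x for which both sides are defined.
arccos only returns values in [0, π], so arccos(cos(x)) = x holds only for x in that interval, not for all real x.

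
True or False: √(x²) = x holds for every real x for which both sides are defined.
Claim: √(x²) = x.
Test a specific point where both sides are defined: x = -2.
LHS = √(x²) ≈ 2.0000
RHS = x ≈ -2.0000
Since 2.0000 ≠ -2.0000, the equation fails at this point, so it cannot hold for every real x for which both sides are defined.
√(x²) = |x|, which differs from x whenever x < 0 (both sides are defined for every real x).

Conclusion: False.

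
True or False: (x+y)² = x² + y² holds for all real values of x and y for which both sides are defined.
False.

Claim: (x+y)² = x² + y².
Test a specific point where both sides are defined: x = -3, y = 3.
LHS = (x+y)² ≈ 0.0000
RHS = x² + y² ≈ 18.0000
Since 0.0000 ≠ 18.0000, the equation fails at this point, so it cannot hold for all real values of x and y for which both sides are defined.
The correct expansion is (x+y)² = x² + 2xy + y²; the cross term 2xy is missing.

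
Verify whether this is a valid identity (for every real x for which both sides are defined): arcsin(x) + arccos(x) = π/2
Claim: arcsin(x) + arccos(x) = π/2.
Reasoning: Both sides are defined for -1 ≤ x ≤ 1. Let θ = arcsin(x), so sin θ = x and θ ∈ [-π/2, π/2]. Then cos(π/2 - θ) = sin θ = x and π/2 - θ ∈ [0, π], which is exactly the range of arccos, so arccos(x) = π/2 - θ. Adding: arcsin(x) + arccos(x) = θ + (π/2 - θ) = π/2.
So the two sides agree for every real x for which both sides are defined.

Conclusion: Yes, this is an identity.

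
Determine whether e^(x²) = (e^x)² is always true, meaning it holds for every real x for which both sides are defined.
No, this is NOT an identity.

Claim: e^(x²) = (e^x)².
Test a specific point where both sides are defined: x = 1.
LHS = e^(x²) ≈ 2.7183
RHS = (e^x)² ≈ 7.3891
Since 2.7183 ≠ 7.3891, the equation fails at this point, so it cannot hold for every real x for which both sides are defined.
(e^x)² = e^(2x), and 2x ≠ x² in general.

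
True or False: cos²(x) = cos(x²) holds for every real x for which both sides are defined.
Claim: cos²(x) = cos(x²).
Test a specific point where both sides are defined: x = 2π/3.
LHS = cos²(x) ≈ 0.2500
RHS = cos(x²) ≈ -0.3202
Since 0.2500 ≠ -0.3202, the equation fails at this point, so it cannot hold for every real x for which both sides are defined.
cos²(x) means (cos x)², squaring the output; cos(x²) squares the input. These are different functions.

Conclusion: False.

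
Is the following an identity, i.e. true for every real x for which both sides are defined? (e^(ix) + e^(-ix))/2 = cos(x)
Claim: (e^(ix) + e^(-ix))/2 = cos(x).
Reasoning: By Euler's formula e^(ix) = cos(x) + i·sin(x) and e^(-ix) = cos(x) - i·sin(x). Adding cancels the sine terms: e^(ix) + e^(-ix) = 2cos(x); divide by 2.
So the two sides agree for every real x for which both sides are defined.

Conclusion: Yes, this is an identity.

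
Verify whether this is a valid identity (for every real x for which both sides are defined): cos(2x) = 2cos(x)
Claim: cos(2x) = 2cos(x).
Test a specific point where both sides are defined: x = -π/4.
LHS = cos(2x) ≈ 0.0000
RHS = 2cos(x) ≈ 1.4142
Since 0.0000 ≠ 1.4142, the equation fails at this point, so it cannot hold for every real x for which both sides are defined.
The correct double-angle formula is cos(2x) = cos²x - sin²x.

Conclusion: No, this is NOT an identity.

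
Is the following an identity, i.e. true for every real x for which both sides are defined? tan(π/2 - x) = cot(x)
Claim: tan(π/2 - x) = cot(x).
Reasoning: tan(π/2 - x) = sin(π/2 - x)/cos(π/2 - x) = cos(x)/sin(x) = cot(x), using the cofunction identities sin(π/2 - x) = cos(x) and cos(π/2 - x) = sin(x).
So the two sides agree for every real x for which both sides are defined.

Conclusion: Yes, this is an identity.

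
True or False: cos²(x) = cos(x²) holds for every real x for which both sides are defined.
Claim: cos²(x) = cos(x²).
Test a specific point where both sides are defined: x = 2π/3.
LHS = cos²(x) ≈ 0.2500
RHS = cos(x²) ≈ -0.3202
Since 0.2500 ≠ -0.3202, the equation fails at this point, so it cannot hold for every real x for which both sides are defined.
cos²(x) means (cos x)², squaring the output; cos(x²) squares the input. These are different functions.

Conclusion: False.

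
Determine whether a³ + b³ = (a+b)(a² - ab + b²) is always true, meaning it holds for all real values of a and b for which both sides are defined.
Yes, this is an identity.

Claim: a³ + b³ = (a+b)(a² - ab + b²).
Reasoning: Expand the right side: (a+b)(a² - ab + b²) = a³ - a²b + ab² + a²b - ab² + b³ = a³ + b³ (the middle terms cancel in pairs).
So the two sides agree for all real values of a and b for which both sides are defined.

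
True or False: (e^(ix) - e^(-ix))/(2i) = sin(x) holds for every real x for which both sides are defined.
True.

Claim: (e^(ix) - e^(-ix))/(2i) = sin(x).
Reasoning: By Euler's formula e^(ix) = cos(x) + i·sin(x) and e^(-ix) = cos(x) - i·sin(x). Subtracting cancels the cosine terms: e^(ix) - e^(-ix) = 2i·sin(x); divide by 2i.
So the two sides agree for every real x for which both sides are defined.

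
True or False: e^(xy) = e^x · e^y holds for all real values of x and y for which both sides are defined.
Claim: e^(xy) = e^x · e^y.
Test a specific point where both sides are defined: x = 3/2, y = 1.
LHS = e^(xy) ≈ 4.4817
RHS = e^x · e^y ≈ 12.1825
Since 4.4817 ≠ 12.1825, the equation fails at this point, so it cannot hold for all real values of x and y for which both sides are defined.
e^x · e^y = e^(x+y), not e^(xy).

Conclusion: False.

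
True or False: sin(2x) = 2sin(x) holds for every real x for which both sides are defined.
Claim: sin(2x) = 2sin(x).
Test a specific point where both sides are defined: x = π/4.
LHS = sin(2x) ≈ 1.0000
RHS = 2sin(x) ≈ 1.4142
Since 1.0000 ≠ 1.4142, the equation fails at this point, so it cannot hold for every real x for which both sides are defined.
The correct double-angle formula is sin(2x) = 2sin(x)cos(x).

Conclusion: False.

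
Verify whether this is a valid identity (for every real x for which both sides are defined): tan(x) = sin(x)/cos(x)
Yes, this is an identity.

Claim: tan(x) = sin(x)/cos(x).
Reasoning: For an angle x whose terminal point on the unit circle is (cos x, sin x), tan(x) is defined as the ratio (second coordinate)/(first coordinate) = sin(x)/cos(x), wherever cos(x) ≠ 0.
So the two sides agree for every real x for which both sides are defined.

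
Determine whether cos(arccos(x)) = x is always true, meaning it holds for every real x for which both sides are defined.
Yes, this is an identity.

Claim: cos(arccos(x)) = x.
Reasoning: For -1 ≤ x ≤ 1 (where arccos is defined), arccos(x) is by definition an angle whose cosine equals x. Taking the cosine of that angle returns x. (Note the other order, arccos(cos x) = x, is NOT an identity.)
So the two sides agree for every real x for which both sides are defined.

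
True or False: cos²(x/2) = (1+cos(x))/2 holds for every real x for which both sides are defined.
True.

Claim: cos²(x/2) = (1+cos(x))/2.
Reasoning: Use cos(2θ) = 2cos²θ - 1 with θ = x/2: cos(x) = 2cos²(x/2) - 1. Solving for cos²(x/2) gives (1 + cos(x))/2.
So the two sides agree for every real x for which both sides are defined.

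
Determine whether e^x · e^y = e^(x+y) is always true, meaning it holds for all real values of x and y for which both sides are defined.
Claim: e^x · e^y = e^(x+y).
Reasoning: This is the law of exponents for a common base: multiplying powers adds exponents. E.g. from the series, (Σ x^j/j!)(Σ y^k/k!) = Σ_m (Σ_{j+k=m} x^j y^k/(j!k!)) = Σ_m (x+y)^m/m! by the binomial theorem.
So the two sides agree for all real values of x and y for which both sides are defined.

Conclusion: Yes, this is an identity.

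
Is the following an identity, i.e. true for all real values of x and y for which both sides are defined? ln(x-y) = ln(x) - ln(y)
No, this is NOT an identity.

Claim: ln(x-y) = ln(x) - ln(y).
Test a specific point where both sides are defined: x = 5, y = 3.
LHS = ln(x-y) ≈ 0.6931
RHS = ln(x) - ln(y) ≈ 0.5108
Since 0.6931 ≠ 0.5108, the equation fails at this point, so it cannot hold for all real values of x and y for which both sides are defined.
ln(x) - ln(y) = ln(x/y), not ln(x-y).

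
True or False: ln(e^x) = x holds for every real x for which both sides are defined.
Claim: ln(e^x) = x.
Reasoning: ln is the inverse of the exponential: ln(e^x) asks for the exponent p with e^p = e^x, and since e^p is one-to-one that exponent is p = x.
So the two sides agree for every real x for which both sides are defined.

Conclusion: True.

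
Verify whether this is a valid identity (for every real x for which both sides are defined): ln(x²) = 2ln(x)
Yes, this is an identity.

Claim: ln(x²) = 2ln(x).
Reasoning: The right side requires x > 0. For x > 0, x² = (e^(ln x))² = e^(2ln x), so ln(x²) = 2ln(x). (For x < 0 the right side is undefined, so those values are outside the claim.)
So the two sides agree for every real x for which both sides are defined.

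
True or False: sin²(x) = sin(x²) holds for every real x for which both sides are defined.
Claim: sin²(x) = sin(x²).
Test a specific point where both sides are defined: x = -π/6.
LHS = sin²(x) ≈ 0.2500
RHS = sin(x²) ≈ 0.2707
Since 0.2500 ≠ 0.2707, the equation fails at this point, so it cannot hold for every real x for which both sides are defined.
sin²(x) means (sin x)², squaring the output; sin(x²) squares the input. These are different functions.

Conclusion: False.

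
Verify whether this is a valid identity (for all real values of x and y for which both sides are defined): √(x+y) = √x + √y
No, this is NOT an identity.

Claim: √(x+y) = √x + √y.
Test a specific point where both sides are defined: x = 3, y = 1/2.
LHS = √(x+y) ≈ 1.8708
RHS = √x + √y ≈ 2.4392
Since 1.8708 ≠ 2.4392, the equation fails at this point, so it cannot hold for all real values of x and y for which both sides are defined.
Squaring the right side gives x + 2√(xy) + y, not x + y.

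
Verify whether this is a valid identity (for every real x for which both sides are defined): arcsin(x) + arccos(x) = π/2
Yes, this is an identity.

Claim: arcsin(x) + arccos(x) = π/2.
Reasoning: Both sides are defined for -1 ≤ x ≤ 1. Let θ = arcsin(x), so sin θ = x and θ ∈ [-π/2, π/2]. Then cos(π/2 - θ) = sin θ = x and π/2 - θ ∈ [0, π], which is exactly the range of arccos, so arccos(x) = π/2 - θ. Adding: arcsin(x) + arccos(x) = θ + (π/2 - θ) = π/2.
So the two sides agree for every real x for which both sides are defined.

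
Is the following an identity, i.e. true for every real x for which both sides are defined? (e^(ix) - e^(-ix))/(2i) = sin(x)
Yes, this is an identity.

Claim: (e^(ix) - e^(-ix))/(2i) = sin(x).
Reasoning: By Euler's formula e^(ix) = cos(x) + i·sin(x) and e^(-ix) = cos(x) - i·sin(x). Subtracting cancels the cosine terms: e^(ix) - e^(-ix) = 2i·sin(x); divide by 2i.
So the two sides agree for every real x for which both sides are defined.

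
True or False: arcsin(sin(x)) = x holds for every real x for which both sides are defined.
False.

Claim: arcsin(sin(x)) = x.
Test a specific point where both sides are defined: x = 2π/3.
LHS = arcsin(sin(x)) ≈ 1.0472
RHS = x ≈ 2.0944
Since 1.0472 ≠ 2.0944, the equation fails at this point, so it cannot hold for every real x for which both sides are defined.
arcsin only returns values in [-π/2, π/2], so arcsin(sin(x)) = x holds only for x in that interval, not for all real x.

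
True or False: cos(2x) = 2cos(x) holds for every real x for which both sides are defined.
Claim: cos(2x) = 2cos(x).
Test a specific point where both sides are defined: x = -π/4.
LHS = cos(2x) ≈ 0.0000
RHS = 2cos(x) ≈ 1.4142
Since 0.0000 ≠ 1.4142, the equation fails at this point, so it cannot hold for every real x for which both sides are defined.
The correct double-angle formula is cos(2x) = cos²x - sin²x.

Conclusion: False.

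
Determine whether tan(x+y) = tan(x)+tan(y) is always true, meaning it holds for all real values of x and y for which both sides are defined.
Claim: tan(x+y) = tan(x)+tan(y).
Test a specific point where both sides are defined: x = -π/6, y = -π/4.
LHS = tan(x+y) ≈ -3.7321
RHS = tan(x)+tan(y) ≈ -1.5774
Since -3.7321 ≠ -1.5774, the equation fails at this point, so it cannot hold for all real values of x and y for which both sides are defined.
The correct formula is tan(x+y) = (tan(x) + tan(y))/(1 - tan(x)tan(y)).

Conclusion: No, this is NOT an identity.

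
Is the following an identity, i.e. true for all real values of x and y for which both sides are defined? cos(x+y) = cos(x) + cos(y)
Claim: cos(x+y) = cos(x) + cos(y).
Test a specific point where both sides are defined: x = π/6, y = π/6.
LHS = cos(x+y) ≈ 0.5000
RHS = cos(x) + cos(y) ≈ 1.7321
Since 0.5000 ≠ 1.7321, the equation fails at this point, so it cannot hold for all real values of x and y for which both sides are defined.
The correct expansion is cos(x+y) = cos(x)cos(y) - sin(x)sin(y); cosine is not additive.

Conclusion: No, this is NOT an identity.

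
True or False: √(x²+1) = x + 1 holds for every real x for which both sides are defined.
False.

Claim: √(x²+1) = x + 1.
Test a specific point where both sides are defined: x = -1.
LHS = √(x²+1) ≈ 1.4142
RHS = x + 1 ≈ 0.0000
Since 1.4142 ≠ 0.0000, the equation fails at this point, so it cannot hold for every real x for which both sides are defined.
(x+1)² = x² + 2x + 1 ≠ x² + 1 unless x = 0.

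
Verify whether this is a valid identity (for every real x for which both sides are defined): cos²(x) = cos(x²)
Claim: cos²(x) = cos(x²).
Test a specific point where both sides are defined: x = -π/2.
LHS = cos²(x) ≈ 0.0000
RHS = cos(x²) ≈ -0.7812
Since 0.0000 ≠ -0.7812, the equation fails at this point, so it cannot hold for every real x for which both sides are defined.
cos²(x) means (cos x)², squaring the output; cos(x²) squares the input. These are different functions.

Conclusion: No, this is NOT an identity.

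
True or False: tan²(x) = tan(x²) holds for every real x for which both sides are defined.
False.

Claim: tan²(x) = tan(x²).
Test a specific point where both sides are defined: x = 2π/3.
LHS = tan²(x) ≈ 3.0000
RHS = tan(x²) ≈ 2.9590
Since 3.0000 ≠ 2.9590, the equation fails at this point, so it cannot hold for every real x for which both sides are defined.
tan²(x) means (tan x)², squaring the output; tan(x²) squares the input. These are different functions.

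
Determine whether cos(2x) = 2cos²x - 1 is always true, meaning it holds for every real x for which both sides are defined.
Claim: cos(2x) = 2cos²x - 1.
Reasoning: cos(2x) = cos²x - sin²x. Replace sin²x by 1 - cos²x: cos²x - (1 - cos²x) = 2cos²x - 1.
So the two sides agree for every real x for which both sides are defined.

Conclusion: Yes, this is an identity.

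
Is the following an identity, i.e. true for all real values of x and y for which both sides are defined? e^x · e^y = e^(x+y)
Claim: e^x · e^y = e^(x+y).
Reasoning: This is the law of exponents for a common base: multiplying powers adds exponents. E.g. from the series, (Σ x^j/j!)(Σ y^k/k!) = Σ_m (Σ_{j+k=m} x^j y^k/(j!k!)) = Σ_m (x+y)^m/m! by the binomial theorem.
So the two sides agree for all real values of x and y for which both sides are defined.

Conclusion: Yes, this is an identity.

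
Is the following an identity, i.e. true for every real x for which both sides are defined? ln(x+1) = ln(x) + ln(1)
Claim: ln(x+1) = ln(x) + ln(1).
Test a specific point where both sides are defined: x = 1/2.
LHS = ln(x+1) ≈ 0.4055
RHS = ln(x) + ln(1) ≈ -0.6931
Since 0.4055 ≠ -0.6931, the equation fails at this point, so it cannot hold for every real x for which both sides are defined.
ln(1) = 0, so the right side is just ln(x), which differs from ln(x+1).

Conclusion: No, this is NOT an identity.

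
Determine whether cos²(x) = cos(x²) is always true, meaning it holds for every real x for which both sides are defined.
Claim: cos²(x) = cos(x²).
Test a specific point where both sides are defined: x = -π/2.
LHS = cos²(x) ≈ 0.0000
RHS = cos(x²) ≈ -0.7812
Since 0.0000 ≠ -0.7812, the equation fails at this point, so it cannot hold for every real x for which both sides are defined.
cos²(x) means (cos x)², squaring the output; cos(x²) squares the input. These are different functions.

Conclusion: No, this is NOT an identity.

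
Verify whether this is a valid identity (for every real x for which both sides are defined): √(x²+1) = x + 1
No, this is NOT an identity.

Claim: √(x²+1) = x + 1.
Test a specific point where both sides are defined: x = 1/2.
LHS = √(x²+1) ≈ 1.1180
RHS = x + 1 ≈ 1.5000
Since 1.1180 ≠ 1.5000, the equation fails at this point, so it cannot hold for every real x for which both sides are defined.
(x+1)² = x² + 2x + 1 ≠ x² + 1 unless x = 0.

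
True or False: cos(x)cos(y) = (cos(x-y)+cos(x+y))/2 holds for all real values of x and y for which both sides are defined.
True.

Claim: cos(x)cos(y) = (cos(x-y)+cos(x+y))/2.
Reasoning: cos(x-y) = cos(x)cos(y) + sin(x)sin(y) and cos(x+y) = cos(x)cos(y) - sin(x)sin(y). Adding, cos(x-y) + cos(x+y) = 2cos(x)cos(y); divide by 2.
So the two sides agree for all real values of x and y for which both sides are defined.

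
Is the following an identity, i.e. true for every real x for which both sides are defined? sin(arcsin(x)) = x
Claim: sin(arcsin(x)) = x.
Reasoning: For -1 ≤ x ≤ 1 (where arcsin is defined), arcsin(x) is by definition an angle whose sine equals x. Taking the sine of that angle returns x. (Note the other order, arcsin(sin x) = x, is NOT an identity.)
So the two sides agree for every real x for which both sides are defined.

Conclusion: Yes, this is an identity.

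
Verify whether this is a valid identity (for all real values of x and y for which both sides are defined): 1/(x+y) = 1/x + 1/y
No, this is NOT an identity.

Claim: 1/(x+y) = 1/x + 1/y.
Test a specific point where both sides are defined: x = 3/2, y = 1/2.
LHS = 1/(x+y) ≈ 0.5000
RHS = 1/x + 1/y ≈ 2.6667
Since 0.5000 ≠ 2.6667, the equation fails at this point, so it cannot hold for all real values of x and y for which both sides are defined.
1/x + 1/y = (x+y)/(xy), which is not 1/(x+y).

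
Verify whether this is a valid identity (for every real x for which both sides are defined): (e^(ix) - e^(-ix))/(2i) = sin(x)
Claim: (e^(ix) - e^(-ix))/(2i) = sin(x).
Reasoning: By Euler's formula e^(ix) = cos(x) + i·sin(x) and e^(-ix) = cos(x) - i·sin(x). Subtracting cancels the cosine terms: e^(ix) - e^(-ix) = 2i·sin(x); divide by 2i.
So the two sides agree for every real x for which both sides are defined.

Conclusion: Yes, this is an identity.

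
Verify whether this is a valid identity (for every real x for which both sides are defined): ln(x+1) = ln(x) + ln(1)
Claim: ln(x+1) = ln(x) + ln(1).
Test a specific point where both sides are defined: x = 1/2.
LHS = ln(x+1) ≈ 0.4055
RHS = ln(x) + ln(1) ≈ -0.6931
Since 0.4055 ≠ -0.6931, the equation fails at this point, so it cannot hold for every real x for which both sides are defined.
ln(1) = 0, so the right side is just ln(x), which differs from ln(x+1).

Conclusion: No, this is NOT an identity.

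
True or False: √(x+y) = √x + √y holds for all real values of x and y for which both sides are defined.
False.

Claim: √(x+y) = √x + √y.
Test a specific point where both sides are defined: x = 3/2, y = 3.
LHS = √(x+y) ≈ 2.1213
RHS = √x + √y ≈ 2.9568
Since 2.1213 ≠ 2.9568, the equation fails at this point, so it cannot hold for all real values of x and y for which both sides are defined.
Squaring the right side gives x + 2√(xy) + y, not x + y.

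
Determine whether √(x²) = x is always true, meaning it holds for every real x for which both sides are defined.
Claim: √(x²) = x.
Test a specific point where both sides are defined: x = -1.
LHS = √(x²) ≈ 1.0000
RHS = x ≈ -1.0000
Since 1.0000 ≠ -1.0000, the equation fails at this point, so it cannot hold for every real x for which both sides are defined.
√(x²) = |x|, which differs from x whenever x < 0 (both sides are defined for every real x).

Conclusion: No, this is NOT an identity.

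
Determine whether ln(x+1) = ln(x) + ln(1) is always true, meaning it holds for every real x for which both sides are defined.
Claim: ln(x+1) = ln(x) + ln(1).
Test a specific point where both sides are defined: x = 5.
LHS = ln(x+1) ≈ 1.7918
RHS = ln(x) + ln(1) ≈ 1.6094
Since 1.7918 ≠ 1.6094, the equation fails at this point, so it cannot hold for every real x for which both sides are defined.
ln(1) = 0, so the right side is just ln(x), which differs from ln(x+1).

Conclusion: No, this is NOT an identity.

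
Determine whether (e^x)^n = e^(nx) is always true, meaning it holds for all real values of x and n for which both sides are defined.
Claim: (e^x)^n = e^(nx).
Reasoning: e^x is a positive real number, and for a positive base B and real exponent n, B^n = e^(n·ln B). With B = e^x, ln B = x, so (e^x)^n = e^(n·x).
So the two sides agree for all real values of x and n for which both sides are defined.

Conclusion: Yes, this is an identity.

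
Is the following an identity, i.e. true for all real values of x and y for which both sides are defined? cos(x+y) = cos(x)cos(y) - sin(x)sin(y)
Yes, this is an identity.

Claim: cos(x+y) = cos(x)cos(y) - sin(x)sin(y).
Reasoning: By Euler's formula e^(i(x+y)) = e^(ix)·e^(iy) = (cos x + i·sin x)(cos y + i·sin y). The real part of the left side is cos(x+y); the real part of the product is cos(x)cos(y) - sin(x)sin(y) (since i·i = -1).
So the two sides agree for all real values of x and y for which both sides are defined.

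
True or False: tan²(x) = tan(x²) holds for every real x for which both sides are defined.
False.

Claim: tan²(x) = tan(x²).
Test a specific point where both sides are defined: x = -π/3.
LHS = tan²(x) ≈ 3.0000
RHS = tan(x²) ≈ 1.9485
Since 3.0000 ≠ 1.9485, the equation fails at this point, so it cannot hold for every real x for which both sides are defined.
tan²(x) means (tan x)², squaring the output; tan(x²) squares the input. These are different functions.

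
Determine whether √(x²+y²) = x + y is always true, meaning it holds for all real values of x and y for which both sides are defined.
No, this is NOT an identity.

Claim: √(x²+y²) = x + y.
Test a specific point where both sides are defined: x = 4, y = 4.
LHS = √(x²+y²) ≈ 5.6569
RHS = x + y ≈ 8.0000
Since 5.6569 ≠ 8.0000, the equation fails at this point, so it cannot hold for all real values of x and y for which both sides are defined.
(x+y)² = x² + 2xy + y², not x² + y², so the square root does not split this way.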